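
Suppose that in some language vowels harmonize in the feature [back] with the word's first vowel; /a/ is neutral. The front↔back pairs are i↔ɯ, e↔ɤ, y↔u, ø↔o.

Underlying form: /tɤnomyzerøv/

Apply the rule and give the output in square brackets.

/y/ harmonizes with /ɤ/ ([+back]) → [u]
/e/ harmonizes with /ɤ/ ([+back]) → [ɤ]
/ø/ harmonizes with /ɤ/ ([+back]) → [o]

[tɤnomuzɤrov]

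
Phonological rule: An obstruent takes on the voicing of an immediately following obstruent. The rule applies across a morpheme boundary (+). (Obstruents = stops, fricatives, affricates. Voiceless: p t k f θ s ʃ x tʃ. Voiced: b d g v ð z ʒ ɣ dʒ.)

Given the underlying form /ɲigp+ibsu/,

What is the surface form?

[ɲikp+ipsu]

/g/ before /p/ (voiceless) → [k]
/b/ before /s/ (voiceless) → [p]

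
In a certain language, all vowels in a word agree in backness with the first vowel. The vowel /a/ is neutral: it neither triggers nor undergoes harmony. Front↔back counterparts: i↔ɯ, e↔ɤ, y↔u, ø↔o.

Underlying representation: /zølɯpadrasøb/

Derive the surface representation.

/ɯ/ harmonizes with /ø/ ([-back]) → [i]

[zølipadrasøb]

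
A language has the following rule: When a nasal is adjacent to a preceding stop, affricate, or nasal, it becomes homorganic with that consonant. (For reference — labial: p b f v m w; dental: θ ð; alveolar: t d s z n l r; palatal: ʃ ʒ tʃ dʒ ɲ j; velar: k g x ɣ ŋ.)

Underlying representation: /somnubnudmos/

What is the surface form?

/n/ after /m/ (labial) → [m]
/n/ after /b/ (labial) → [m]
/m/ after /d/ (alveolar) → [n]

[sommubmudnos]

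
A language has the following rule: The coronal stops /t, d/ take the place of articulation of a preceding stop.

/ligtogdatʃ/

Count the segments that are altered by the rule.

/t/ after /g/ (velar) → [k]
/d/ after /g/ (velar) → [g]
2 segments change.

2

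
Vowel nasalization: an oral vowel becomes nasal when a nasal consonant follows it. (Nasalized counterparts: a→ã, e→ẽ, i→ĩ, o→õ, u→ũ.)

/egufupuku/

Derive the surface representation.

[egufupuku]

no segment meets the rule's conditions; no change.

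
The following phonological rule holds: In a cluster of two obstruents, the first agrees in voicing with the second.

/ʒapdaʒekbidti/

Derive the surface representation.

[ʒabdaʒegbitti]

/p/ before /d/ (voiced) → [b]
/k/ before /b/ (voiced) → [g]
/d/ before /t/ (voiceless) → [t]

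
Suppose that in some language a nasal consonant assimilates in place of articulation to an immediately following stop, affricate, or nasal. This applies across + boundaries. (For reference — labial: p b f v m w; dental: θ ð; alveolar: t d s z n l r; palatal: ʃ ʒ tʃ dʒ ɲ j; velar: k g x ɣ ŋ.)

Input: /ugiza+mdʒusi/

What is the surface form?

/m/ before /dʒ/ (palatal) → [ɲ]

[ugiza+ɲdʒusi]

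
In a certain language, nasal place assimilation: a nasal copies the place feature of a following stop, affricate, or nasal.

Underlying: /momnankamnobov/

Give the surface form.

[monnaŋkannobov]

/m/ before /n/ (alveolar) → [n]
/n/ before /k/ (velar) → [ŋ]
/m/ before /n/ (alveolar) → [n]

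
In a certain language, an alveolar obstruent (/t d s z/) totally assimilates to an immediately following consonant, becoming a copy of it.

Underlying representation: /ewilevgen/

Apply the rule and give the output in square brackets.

no segment meets the rule's conditions; no change.

[ewilevgen]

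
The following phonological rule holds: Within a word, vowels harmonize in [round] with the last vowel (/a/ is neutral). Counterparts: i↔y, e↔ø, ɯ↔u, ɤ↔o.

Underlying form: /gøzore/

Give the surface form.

/ø/ harmonizes with /e/ ([-round]) → [e]
/o/ harmonizes with /e/ ([-round]) → [ɤ]

[gezɤre]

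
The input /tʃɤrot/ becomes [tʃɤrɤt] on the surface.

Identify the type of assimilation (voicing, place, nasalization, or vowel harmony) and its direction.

vowel harmony, progressive

/o/→[ɤ].
Vowels agree with the first vowel, so the harmony is progressive.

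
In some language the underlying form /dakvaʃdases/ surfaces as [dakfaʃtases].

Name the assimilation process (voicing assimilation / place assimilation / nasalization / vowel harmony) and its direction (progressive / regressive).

voicing assimilation, progressive

/v/→[f] /d/→[t].
Each target copies a feature from the preceding segment, so the direction is progressive.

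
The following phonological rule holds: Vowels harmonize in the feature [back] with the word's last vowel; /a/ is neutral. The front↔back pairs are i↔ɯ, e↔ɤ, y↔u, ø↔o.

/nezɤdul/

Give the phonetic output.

[nɤzɤdul]

/e/ harmonizes with /u/ ([+back]) → [ɤ]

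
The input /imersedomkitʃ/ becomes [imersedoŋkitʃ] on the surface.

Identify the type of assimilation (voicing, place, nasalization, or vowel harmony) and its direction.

/m/→[ŋ].
Each target copies a feature from the following segment, so the direction is regressive.

place assimilation, regressive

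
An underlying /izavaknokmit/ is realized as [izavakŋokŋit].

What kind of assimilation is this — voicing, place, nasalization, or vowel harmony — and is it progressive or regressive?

/n/→[ŋ] /m/→[ŋ].
Each target copies a feature from the preceding segment, so the direction is progressive.

place assimilation, progressive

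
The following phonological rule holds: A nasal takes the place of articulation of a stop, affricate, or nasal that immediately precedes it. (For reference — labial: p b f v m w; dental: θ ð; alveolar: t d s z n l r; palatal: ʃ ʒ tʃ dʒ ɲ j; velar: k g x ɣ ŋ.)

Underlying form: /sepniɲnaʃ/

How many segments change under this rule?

2

/n/ after /p/ (labial) → [m]
/n/ after /ɲ/ (palatal) → [ɲ]
2 segments change.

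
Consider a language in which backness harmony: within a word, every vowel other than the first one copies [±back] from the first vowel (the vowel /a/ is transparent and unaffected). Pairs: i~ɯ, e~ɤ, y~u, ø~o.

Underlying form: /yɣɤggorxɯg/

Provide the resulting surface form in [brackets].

/ɤ/ harmonizes with /y/ ([-back]) → [e]
/o/ harmonizes with /y/ ([-back]) → [ø]
/ɯ/ harmonizes with /y/ ([-back]) → [i]

[yɣeggørxig]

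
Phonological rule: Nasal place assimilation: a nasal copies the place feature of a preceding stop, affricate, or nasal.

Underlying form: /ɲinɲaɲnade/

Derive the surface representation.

/ɲ/ after /n/ (alveolar) → [n]
/n/ after /ɲ/ (palatal) → [ɲ]

[ɲinnaɲɲade]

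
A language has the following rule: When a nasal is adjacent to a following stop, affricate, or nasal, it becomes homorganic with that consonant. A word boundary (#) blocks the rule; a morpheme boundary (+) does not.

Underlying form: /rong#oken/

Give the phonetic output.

[roŋg#oken]

/n/ before /g/ (velar) → [ŋ]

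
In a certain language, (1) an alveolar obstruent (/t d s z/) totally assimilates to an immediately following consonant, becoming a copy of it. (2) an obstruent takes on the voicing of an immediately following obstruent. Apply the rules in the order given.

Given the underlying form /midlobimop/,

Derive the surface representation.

Rule 1: /d/ before /l/ → [l] (total assimilation)
After rule 1: millobimop
Rule 2: no segment meets the rule's conditions; no change.

[millobimop]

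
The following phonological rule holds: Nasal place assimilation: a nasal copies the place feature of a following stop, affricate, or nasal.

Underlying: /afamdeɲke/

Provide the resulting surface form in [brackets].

/m/ before /d/ (alveolar) → [n]
/ɲ/ before /k/ (velar) → [ŋ]

[afandeŋke]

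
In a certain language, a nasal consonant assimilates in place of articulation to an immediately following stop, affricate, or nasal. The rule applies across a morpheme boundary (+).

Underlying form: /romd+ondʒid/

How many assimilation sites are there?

2

/m/ before /d/ (alveolar) → [n]
/n/ before /dʒ/ (palatal) → [ɲ]
2 segments change.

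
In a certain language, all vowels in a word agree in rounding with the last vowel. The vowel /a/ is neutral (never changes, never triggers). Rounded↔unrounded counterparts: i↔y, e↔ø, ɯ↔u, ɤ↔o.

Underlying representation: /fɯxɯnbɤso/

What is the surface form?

/ɯ/ harmonizes with /o/ ([+round]) → [u]
/ɯ/ harmonizes with /o/ ([+round]) → [u]
/ɤ/ harmonizes with /o/ ([+round]) → [o]

[fuxunboso]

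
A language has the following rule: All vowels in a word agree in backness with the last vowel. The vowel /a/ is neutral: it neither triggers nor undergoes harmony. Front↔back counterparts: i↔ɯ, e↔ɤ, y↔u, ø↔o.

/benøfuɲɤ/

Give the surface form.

/e/ harmonizes with /ɤ/ ([+back]) → [ɤ]
/ø/ harmonizes with /ɤ/ ([+back]) → [o]

[bɤnofuɲɤ]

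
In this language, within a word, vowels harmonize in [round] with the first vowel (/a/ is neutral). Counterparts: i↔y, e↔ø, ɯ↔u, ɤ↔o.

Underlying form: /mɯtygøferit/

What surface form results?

/y/ harmonizes with /ɯ/ ([-round]) → [i]
/ø/ harmonizes with /ɯ/ ([-round]) → [e]

[mɯtigeferit]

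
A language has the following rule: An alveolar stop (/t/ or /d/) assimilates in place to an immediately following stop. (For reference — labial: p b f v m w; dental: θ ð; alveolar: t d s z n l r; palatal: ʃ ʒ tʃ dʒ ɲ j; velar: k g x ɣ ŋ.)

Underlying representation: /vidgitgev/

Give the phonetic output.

[viggikgev]

/d/ before /g/ (velar) → [g]
/t/ before /g/ (velar) → [k]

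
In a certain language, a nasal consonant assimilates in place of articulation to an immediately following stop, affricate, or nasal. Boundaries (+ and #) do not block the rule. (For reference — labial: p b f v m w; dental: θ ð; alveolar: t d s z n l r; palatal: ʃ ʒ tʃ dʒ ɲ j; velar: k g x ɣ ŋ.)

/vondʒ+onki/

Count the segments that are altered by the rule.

2

/n/ before /dʒ/ (palatal) → [ɲ]
/n/ before /k/ (velar) → [ŋ]
2 segments change.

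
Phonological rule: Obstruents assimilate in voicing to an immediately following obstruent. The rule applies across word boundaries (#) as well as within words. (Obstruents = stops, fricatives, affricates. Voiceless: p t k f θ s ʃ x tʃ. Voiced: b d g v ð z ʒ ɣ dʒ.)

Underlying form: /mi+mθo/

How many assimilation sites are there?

No segment meets the rule's conditions.

0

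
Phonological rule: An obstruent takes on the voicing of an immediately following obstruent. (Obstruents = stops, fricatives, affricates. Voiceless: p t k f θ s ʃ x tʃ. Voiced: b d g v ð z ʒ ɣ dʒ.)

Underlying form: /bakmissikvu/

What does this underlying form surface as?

[bakmissigvu]

/k/ before /v/ (voiced) → [g]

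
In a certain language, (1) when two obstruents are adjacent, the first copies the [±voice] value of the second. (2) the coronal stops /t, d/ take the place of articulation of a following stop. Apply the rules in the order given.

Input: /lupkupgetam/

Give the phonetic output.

[lupkubgetam]

Rule 1: /p/ before /g/ (voiced) → [b]
After rule 1: lupkubgetam
Rule 2: no segment meets the rule's conditions; no change.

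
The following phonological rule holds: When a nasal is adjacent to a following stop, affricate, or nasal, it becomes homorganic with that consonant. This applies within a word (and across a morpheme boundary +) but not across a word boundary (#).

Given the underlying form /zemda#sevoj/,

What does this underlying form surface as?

/m/ before /d/ (alveolar) → [n]

[zenda#sevoj]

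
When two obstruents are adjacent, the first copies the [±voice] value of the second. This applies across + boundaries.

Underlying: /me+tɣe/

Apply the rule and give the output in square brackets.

[me+dɣe]

/t/ before /ɣ/ (voiced) → [d]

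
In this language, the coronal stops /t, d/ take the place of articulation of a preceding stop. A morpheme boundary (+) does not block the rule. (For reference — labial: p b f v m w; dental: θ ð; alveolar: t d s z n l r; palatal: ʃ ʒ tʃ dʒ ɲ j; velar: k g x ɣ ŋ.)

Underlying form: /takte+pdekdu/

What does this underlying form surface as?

/t/ after /k/ (velar) → [k]
/d/ after /p/ (labial) → [b]
/d/ after /k/ (velar) → [g]

[takke+pbekgu]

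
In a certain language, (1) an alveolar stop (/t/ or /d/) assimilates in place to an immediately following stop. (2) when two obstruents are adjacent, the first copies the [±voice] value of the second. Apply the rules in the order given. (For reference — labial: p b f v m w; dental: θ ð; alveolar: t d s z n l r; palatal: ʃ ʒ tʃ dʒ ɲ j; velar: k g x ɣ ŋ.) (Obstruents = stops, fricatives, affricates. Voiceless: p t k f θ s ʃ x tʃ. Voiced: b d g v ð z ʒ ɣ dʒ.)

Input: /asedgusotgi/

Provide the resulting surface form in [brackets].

[aseggusoggi]

Rule 1: /d/ before /g/ (velar) → [g]
Rule 1: /t/ before /g/ (velar) → [k]
After rule 1: aseggusokgi
Rule 2: /k/ before /g/ (voiced) → [g]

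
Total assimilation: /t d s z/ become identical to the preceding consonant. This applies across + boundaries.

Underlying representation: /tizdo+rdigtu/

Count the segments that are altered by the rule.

3

/d/ after /z/ → [z] (total assimilation)
/d/ after /r/ → [r] (total assimilation)
/t/ after /g/ → [g] (total assimilation)
3 segments change.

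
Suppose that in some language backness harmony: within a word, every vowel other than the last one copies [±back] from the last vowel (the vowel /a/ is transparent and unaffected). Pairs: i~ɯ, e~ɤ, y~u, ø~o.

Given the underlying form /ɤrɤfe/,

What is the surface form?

/ɤ/ harmonizes with /e/ ([-back]) → [e]
/ɤ/ harmonizes with /e/ ([-back]) → [e]

[erefe]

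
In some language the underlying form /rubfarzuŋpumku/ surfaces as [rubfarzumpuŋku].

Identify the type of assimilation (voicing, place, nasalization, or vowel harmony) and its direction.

/ŋ/→[m] /m/→[ŋ].
Each target copies a feature from the following segment, so the direction is regressive.

place assimilation, regressive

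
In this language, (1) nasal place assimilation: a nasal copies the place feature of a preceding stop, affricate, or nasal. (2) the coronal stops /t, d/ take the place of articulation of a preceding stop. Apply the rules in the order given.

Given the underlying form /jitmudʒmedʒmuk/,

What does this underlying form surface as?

Rule 1: /m/ after /t/ (alveolar) → [n]
Rule 1: /m/ after /dʒ/ (palatal) → [ɲ]
Rule 1: /m/ after /dʒ/ (palatal) → [ɲ]
After rule 1: jitnudʒɲedʒɲuk
Rule 2: no segment meets the rule's conditions; no change.

[jitnudʒɲedʒɲuk]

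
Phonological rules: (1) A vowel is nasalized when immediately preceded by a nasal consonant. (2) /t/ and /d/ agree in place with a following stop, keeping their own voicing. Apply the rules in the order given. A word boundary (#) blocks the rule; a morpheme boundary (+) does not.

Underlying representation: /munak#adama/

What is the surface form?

[mũnãk#adamã]

Rule 1: /u/ after nasal /m/ → [ũ]
Rule 1: /a/ after nasal /n/ → [ã]
Rule 1: /a/ after nasal /m/ → [ã]
After rule 1: mũnãk#adamã
Rule 2: no segment meets the rule's conditions; no change.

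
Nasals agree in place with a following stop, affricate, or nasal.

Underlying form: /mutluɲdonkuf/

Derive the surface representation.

/ɲ/ before /d/ (alveolar) → [n]
/n/ before /k/ (velar) → [ŋ]

[mutlundoŋkuf]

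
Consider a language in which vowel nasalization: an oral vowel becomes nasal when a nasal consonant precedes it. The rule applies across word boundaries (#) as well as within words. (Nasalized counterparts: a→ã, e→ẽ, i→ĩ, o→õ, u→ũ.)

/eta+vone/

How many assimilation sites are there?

/e/ after nasal /n/ → [ẽ]
1 segment changes.

1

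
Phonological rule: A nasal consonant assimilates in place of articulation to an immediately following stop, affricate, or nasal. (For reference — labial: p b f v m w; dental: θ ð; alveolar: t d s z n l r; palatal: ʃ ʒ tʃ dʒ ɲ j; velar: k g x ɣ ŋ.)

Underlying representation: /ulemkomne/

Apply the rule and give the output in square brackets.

/m/ before /k/ (velar) → [ŋ]
/m/ before /n/ (alveolar) → [n]

[uleŋkonne]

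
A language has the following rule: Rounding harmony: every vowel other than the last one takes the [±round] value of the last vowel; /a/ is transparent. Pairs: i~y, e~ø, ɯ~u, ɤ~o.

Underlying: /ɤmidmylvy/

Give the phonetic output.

/ɤ/ harmonizes with /y/ ([+round]) → [o]
/i/ harmonizes with /y/ ([+round]) → [y]

[omydmylvy]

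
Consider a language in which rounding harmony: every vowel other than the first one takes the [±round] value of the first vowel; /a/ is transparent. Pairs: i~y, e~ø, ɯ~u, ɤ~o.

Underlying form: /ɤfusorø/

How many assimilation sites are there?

3

/u/ harmonizes with /ɤ/ ([-round]) → [ɯ]
/o/ harmonizes with /ɤ/ ([-round]) → [ɤ]
/ø/ harmonizes with /ɤ/ ([-round]) → [e]
3 segments change.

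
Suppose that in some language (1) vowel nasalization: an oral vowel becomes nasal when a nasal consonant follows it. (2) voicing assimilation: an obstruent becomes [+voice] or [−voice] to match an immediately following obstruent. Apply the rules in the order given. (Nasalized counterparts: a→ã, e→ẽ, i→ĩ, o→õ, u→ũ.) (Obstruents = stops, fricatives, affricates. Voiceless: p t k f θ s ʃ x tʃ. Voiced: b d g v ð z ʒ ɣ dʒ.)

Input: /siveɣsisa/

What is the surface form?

[sivexsisa]

Rule 1: no segment meets the rule's conditions; no change.
After rule 1: siveɣsisa
Rule 2: /ɣ/ before /s/ (voiceless) → [x]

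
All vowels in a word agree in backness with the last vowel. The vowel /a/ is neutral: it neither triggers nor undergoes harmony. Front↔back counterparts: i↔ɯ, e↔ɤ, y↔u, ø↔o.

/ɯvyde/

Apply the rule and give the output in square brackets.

[ivyde]

/ɯ/ harmonizes with /e/ ([-back]) → [i]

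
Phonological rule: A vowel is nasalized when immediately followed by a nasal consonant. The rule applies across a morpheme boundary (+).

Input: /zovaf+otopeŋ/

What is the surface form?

/e/ before nasal /ŋ/ → [ẽ]

[zovaf+otopẽŋ]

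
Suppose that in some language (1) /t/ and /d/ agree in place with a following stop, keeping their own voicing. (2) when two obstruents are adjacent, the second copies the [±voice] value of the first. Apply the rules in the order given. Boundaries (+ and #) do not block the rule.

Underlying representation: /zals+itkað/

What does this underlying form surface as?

[zals+ikkað]

Rule 1: /t/ before /k/ (velar) → [k]
After rule 1: zals+ikkað
Rule 2: no segment meets the rule's conditions; no change.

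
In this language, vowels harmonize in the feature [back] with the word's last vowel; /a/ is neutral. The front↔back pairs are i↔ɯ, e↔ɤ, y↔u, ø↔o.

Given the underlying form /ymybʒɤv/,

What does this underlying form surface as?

/y/ harmonizes with /ɤ/ ([+back]) → [u]
/y/ harmonizes with /ɤ/ ([+back]) → [u]

[umubʒɤv]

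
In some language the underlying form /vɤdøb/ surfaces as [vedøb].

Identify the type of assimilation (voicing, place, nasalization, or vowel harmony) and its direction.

/ɤ/→[e].
Vowels agree with the last vowel, so the harmony is regressive.

vowel harmony, regressive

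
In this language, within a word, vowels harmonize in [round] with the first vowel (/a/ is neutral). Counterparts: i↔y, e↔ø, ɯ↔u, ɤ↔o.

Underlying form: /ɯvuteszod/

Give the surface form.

[ɯvɯteszɤd]

/u/ harmonizes with /ɯ/ ([-round]) → [ɯ]
/o/ harmonizes with /ɯ/ ([-round]) → [ɤ]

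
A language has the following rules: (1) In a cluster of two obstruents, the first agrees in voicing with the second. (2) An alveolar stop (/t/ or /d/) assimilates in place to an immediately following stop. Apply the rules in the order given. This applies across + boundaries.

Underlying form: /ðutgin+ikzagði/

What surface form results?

Rule 1: /t/ before /g/ (voiced) → [d]
Rule 1: /k/ before /z/ (voiced) → [g]
After rule 1: ðudgin+igzagði
Rule 2: /d/ before /g/ (velar) → [g]

[ðuggin+igzagði]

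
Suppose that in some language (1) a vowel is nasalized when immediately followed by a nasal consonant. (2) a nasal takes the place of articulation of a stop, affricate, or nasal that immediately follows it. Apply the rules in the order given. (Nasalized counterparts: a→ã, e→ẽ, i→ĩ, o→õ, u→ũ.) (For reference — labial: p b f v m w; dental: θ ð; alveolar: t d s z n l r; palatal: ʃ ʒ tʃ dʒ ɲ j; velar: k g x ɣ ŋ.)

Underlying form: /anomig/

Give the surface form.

[ãnõmig]

Rule 1: /a/ before nasal /n/ → [ã]
Rule 1: /o/ before nasal /m/ → [õ]
After rule 1: ãnõmig
Rule 2: no segment meets the rule's conditions; no change.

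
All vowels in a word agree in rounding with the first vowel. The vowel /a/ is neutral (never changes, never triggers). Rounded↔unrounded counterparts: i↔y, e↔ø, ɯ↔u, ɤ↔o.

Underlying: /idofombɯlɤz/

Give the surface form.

/o/ harmonizes with /i/ ([-round]) → [ɤ]
/o/ harmonizes with /i/ ([-round]) → [ɤ]

[idɤfɤmbɯlɤz]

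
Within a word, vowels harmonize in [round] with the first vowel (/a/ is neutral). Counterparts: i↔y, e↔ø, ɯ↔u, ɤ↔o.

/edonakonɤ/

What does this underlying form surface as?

[edɤnakɤnɤ]

/o/ harmonizes with /e/ ([-round]) → [ɤ]
/o/ harmonizes with /e/ ([-round]) → [ɤ]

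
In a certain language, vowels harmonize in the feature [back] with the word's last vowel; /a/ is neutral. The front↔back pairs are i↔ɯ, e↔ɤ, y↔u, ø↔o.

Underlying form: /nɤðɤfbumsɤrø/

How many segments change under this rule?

/ɤ/ harmonizes with /ø/ ([-back]) → [e]
/ɤ/ harmonizes with /ø/ ([-back]) → [e]
/u/ harmonizes with /ø/ ([-back]) → [y]
/ɤ/ harmonizes with /ø/ ([-back]) → [e]
4 segments change.

4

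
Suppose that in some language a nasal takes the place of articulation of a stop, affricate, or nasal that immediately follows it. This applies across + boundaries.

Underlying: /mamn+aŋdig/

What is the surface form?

/m/ before /n/ (alveolar) → [n]
/ŋ/ before /d/ (alveolar) → [n]

[mann+andig]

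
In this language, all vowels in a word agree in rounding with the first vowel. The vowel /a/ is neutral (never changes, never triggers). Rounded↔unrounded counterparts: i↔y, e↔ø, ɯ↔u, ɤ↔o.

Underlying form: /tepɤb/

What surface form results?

[tepɤb]

no segment meets the rule's conditions; no change.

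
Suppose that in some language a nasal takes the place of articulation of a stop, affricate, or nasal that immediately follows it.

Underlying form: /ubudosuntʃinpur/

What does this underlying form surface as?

[ubudosuɲtʃimpur]

/n/ before /tʃ/ (palatal) → [ɲ]
/n/ before /p/ (labial) → [m]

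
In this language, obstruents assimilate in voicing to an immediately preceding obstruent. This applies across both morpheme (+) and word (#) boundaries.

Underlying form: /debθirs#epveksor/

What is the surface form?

[debðirs#epfeksor]

/θ/ after /b/ (voiced) → [ð]
/v/ after /p/ (voiceless) → [f]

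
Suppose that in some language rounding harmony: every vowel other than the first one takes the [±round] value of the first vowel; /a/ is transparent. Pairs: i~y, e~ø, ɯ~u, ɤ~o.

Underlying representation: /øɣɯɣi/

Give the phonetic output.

[øɣuɣy]

/ɯ/ harmonizes with /ø/ ([+round]) → [u]
/i/ harmonizes with /ø/ ([+round]) → [y]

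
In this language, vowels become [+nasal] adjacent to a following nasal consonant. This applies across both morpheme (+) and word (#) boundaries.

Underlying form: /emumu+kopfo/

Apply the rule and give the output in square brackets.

[ẽmũmu+kopfo]

/e/ before nasal /m/ → [ẽ]
/u/ before nasal /m/ → [ũ]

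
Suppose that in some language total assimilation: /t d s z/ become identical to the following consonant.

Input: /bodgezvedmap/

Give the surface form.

[boggevvemmap]

/d/ before /g/ → [g] (total assimilation)
/z/ before /v/ → [v] (total assimilation)
/d/ before /m/ → [m] (total assimilation)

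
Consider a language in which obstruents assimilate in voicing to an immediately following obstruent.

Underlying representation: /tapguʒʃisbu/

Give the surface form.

/p/ before /g/ (voiced) → [b]
/ʒ/ before /ʃ/ (voiceless) → [ʃ]
/s/ before /b/ (voiced) → [z]

[tabguʃʃizbu]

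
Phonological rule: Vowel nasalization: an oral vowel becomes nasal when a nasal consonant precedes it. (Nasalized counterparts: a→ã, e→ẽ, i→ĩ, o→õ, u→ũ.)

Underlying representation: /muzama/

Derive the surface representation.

[mũzamã]

/u/ after nasal /m/ → [ũ]
/a/ after nasal /m/ → [ã]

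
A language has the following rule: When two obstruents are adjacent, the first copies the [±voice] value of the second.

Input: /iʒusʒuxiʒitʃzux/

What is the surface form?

[iʒuzʒuxiʒidʒzux]

/s/ before /ʒ/ (voiced) → [z]
/tʃ/ before /z/ (voiced) → [dʒ]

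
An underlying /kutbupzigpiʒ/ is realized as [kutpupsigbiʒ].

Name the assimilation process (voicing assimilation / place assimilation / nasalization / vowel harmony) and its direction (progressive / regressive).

/b/→[p] /z/→[s] /p/→[b].
Each target copies a feature from the preceding segment, so the direction is progressive.

voicing assimilation, progressive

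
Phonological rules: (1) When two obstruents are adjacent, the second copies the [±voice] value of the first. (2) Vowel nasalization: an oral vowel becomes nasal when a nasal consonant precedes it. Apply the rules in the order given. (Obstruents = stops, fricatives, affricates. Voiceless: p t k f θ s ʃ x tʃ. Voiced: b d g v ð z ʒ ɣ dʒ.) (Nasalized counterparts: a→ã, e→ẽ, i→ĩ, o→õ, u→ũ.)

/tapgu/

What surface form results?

Rule 1: /g/ after /p/ (voiceless) → [k]
After rule 1: tapku
Rule 2: no segment meets the rule's conditions; no change.

[tapku]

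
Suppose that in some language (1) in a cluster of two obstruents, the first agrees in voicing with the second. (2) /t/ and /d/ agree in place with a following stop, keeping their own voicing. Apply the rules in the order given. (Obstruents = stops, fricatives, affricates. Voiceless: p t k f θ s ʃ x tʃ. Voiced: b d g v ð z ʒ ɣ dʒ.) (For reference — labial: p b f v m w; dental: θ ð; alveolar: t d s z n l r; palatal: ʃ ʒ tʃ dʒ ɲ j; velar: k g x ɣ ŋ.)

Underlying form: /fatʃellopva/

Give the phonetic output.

[fatʃellobva]

Rule 1: /p/ before /v/ (voiced) → [b]
After rule 1: fatʃellobva
Rule 2: no segment meets the rule's conditions; no change.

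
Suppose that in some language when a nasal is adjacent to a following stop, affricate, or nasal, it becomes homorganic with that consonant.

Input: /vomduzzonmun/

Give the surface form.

[vonduzzommun]

/m/ before /d/ (alveolar) → [n]
/n/ before /m/ (labial) → [m]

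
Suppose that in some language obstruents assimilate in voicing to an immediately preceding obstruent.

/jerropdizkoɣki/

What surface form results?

/d/ after /p/ (voiceless) → [t]
/k/ after /z/ (voiced) → [g]
/k/ after /ɣ/ (voiced) → [g]

[jerroptizgoɣgi]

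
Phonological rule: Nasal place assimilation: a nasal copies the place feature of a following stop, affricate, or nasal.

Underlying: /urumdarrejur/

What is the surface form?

/m/ before /d/ (alveolar) → [n]

[urundarrejur]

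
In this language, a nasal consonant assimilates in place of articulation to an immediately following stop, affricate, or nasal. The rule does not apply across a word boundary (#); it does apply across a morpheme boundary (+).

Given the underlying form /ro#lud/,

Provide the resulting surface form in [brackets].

no segment meets the rule's conditions; no change.

[ro#lud]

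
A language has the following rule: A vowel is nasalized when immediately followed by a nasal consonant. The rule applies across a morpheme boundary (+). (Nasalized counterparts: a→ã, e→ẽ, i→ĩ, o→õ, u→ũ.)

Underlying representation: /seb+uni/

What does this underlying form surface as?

[seb+ũni]

/u/ before nasal /n/ → [ũ]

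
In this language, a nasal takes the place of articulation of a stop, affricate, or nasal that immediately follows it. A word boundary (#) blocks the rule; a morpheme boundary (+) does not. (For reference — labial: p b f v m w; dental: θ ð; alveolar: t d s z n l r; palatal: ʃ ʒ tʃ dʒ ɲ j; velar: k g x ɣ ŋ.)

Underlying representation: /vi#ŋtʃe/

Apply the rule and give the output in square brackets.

/ŋ/ before /tʃ/ (palatal) → [ɲ]

[vi#ɲtʃe]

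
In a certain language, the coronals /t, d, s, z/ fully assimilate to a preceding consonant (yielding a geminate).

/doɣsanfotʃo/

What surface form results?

[doɣɣanfotʃo]

/s/ after /ɣ/ → [ɣ] (total assimilation)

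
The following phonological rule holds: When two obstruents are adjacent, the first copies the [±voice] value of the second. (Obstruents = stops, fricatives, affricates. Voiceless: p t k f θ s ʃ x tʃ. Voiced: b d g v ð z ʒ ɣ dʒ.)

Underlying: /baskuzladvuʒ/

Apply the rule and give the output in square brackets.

[baskuzladvuʒ]

no segment meets the rule's conditions; no change.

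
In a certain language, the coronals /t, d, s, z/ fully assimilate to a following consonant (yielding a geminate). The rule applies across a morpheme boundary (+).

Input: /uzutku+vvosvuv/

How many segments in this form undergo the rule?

/t/ before /k/ → [k] (total assimilation)
/s/ before /v/ → [v] (total assimilation)
2 segments change.

2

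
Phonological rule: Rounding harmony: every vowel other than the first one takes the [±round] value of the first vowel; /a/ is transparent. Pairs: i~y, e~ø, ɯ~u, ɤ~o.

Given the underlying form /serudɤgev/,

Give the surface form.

[serɯdɤgev]

/u/ harmonizes with /e/ ([-round]) → [ɯ]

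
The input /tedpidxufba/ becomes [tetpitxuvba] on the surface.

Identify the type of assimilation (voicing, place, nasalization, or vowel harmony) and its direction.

voicing assimilation, regressive

/d/→[t] /d/→[t] /f/→[v].
Each target copies a feature from the following segment, so the direction is regressive.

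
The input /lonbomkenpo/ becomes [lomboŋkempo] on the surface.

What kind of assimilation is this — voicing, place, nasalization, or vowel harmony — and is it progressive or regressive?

/n/→[m] /m/→[ŋ] /n/→[m].
Each target copies a feature from the following segment, so the direction is regressive.

place assimilation, regressive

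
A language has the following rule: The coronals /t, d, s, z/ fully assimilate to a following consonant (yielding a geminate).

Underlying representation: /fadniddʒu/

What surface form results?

[fannidʒdʒu]

/d/ before /n/ → [n] (total assimilation)
/d/ before /dʒ/ → [dʒ] (total assimilation)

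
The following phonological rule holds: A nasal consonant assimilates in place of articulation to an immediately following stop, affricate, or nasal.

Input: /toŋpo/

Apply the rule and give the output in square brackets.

[tompo]

/ŋ/ before /p/ (labial) → [m]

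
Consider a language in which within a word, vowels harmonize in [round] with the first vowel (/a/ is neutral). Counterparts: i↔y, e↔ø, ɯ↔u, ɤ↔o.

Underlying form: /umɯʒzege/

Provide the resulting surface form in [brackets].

[umuʒzøgø]

/ɯ/ harmonizes with /u/ ([+round]) → [u]
/e/ harmonizes with /u/ ([+round]) → [ø]
/e/ harmonizes with /u/ ([+round]) → [ø]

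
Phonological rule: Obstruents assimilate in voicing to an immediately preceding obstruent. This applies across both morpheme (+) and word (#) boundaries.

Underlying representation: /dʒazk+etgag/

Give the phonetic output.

/k/ after /z/ (voiced) → [g]
/g/ after /t/ (voiceless) → [k]

[dʒazg+etkag]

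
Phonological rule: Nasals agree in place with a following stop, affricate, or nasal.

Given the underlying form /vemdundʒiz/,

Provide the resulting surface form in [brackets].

/m/ before /d/ (alveolar) → [n]
/n/ before /dʒ/ (palatal) → [ɲ]

[venduɲdʒiz]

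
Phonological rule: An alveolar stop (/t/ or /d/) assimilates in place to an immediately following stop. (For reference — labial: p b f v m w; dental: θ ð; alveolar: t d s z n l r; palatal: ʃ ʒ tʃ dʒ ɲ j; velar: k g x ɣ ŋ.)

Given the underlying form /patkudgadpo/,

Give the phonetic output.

[pakkuggabpo]

/t/ before /k/ (velar) → [k]
/d/ before /g/ (velar) → [g]
/d/ before /p/ (labial) → [b]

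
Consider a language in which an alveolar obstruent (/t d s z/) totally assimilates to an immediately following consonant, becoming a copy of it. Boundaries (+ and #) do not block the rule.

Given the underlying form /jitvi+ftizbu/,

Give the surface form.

/t/ before /v/ → [v] (total assimilation)
/z/ before /b/ → [b] (total assimilation)

[jivvi+ftibbu]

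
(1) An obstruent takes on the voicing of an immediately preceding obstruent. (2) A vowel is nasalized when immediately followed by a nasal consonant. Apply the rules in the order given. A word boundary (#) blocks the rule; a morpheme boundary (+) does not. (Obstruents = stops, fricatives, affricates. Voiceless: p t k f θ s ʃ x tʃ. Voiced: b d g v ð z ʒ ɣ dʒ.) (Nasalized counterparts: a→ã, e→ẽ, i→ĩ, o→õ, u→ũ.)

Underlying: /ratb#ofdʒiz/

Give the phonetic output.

Rule 1: /b/ after /t/ (voiceless) → [p]
Rule 1: /dʒ/ after /f/ (voiceless) → [tʃ]
After rule 1: ratp#oftʃiz
Rule 2: no segment meets the rule's conditions; no change.

[ratp#oftʃiz]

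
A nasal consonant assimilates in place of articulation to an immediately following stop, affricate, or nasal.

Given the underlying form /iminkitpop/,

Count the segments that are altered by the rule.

/n/ before /k/ (velar) → [ŋ]
1 segment changes.

1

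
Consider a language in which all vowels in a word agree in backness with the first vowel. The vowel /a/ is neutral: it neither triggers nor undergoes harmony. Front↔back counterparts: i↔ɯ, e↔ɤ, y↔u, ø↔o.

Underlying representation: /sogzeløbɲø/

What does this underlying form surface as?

[sogzɤlobɲo]

/e/ harmonizes with /o/ ([+back]) → [ɤ]
/ø/ harmonizes with /o/ ([+back]) → [o]
/ø/ harmonizes with /o/ ([+back]) → [o]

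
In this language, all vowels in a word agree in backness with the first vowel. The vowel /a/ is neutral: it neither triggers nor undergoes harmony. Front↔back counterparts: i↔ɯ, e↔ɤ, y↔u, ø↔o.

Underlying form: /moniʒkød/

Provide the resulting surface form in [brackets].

[monɯʒkod]

/i/ harmonizes with /o/ ([+back]) → [ɯ]
/ø/ harmonizes with /o/ ([+back]) → [o]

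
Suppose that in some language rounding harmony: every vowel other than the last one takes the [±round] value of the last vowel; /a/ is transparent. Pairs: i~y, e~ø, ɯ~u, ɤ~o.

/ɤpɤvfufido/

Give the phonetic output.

[opovfufydo]

/ɤ/ harmonizes with /o/ ([+round]) → [o]
/ɤ/ harmonizes with /o/ ([+round]) → [o]
/i/ harmonizes with /o/ ([+round]) → [y]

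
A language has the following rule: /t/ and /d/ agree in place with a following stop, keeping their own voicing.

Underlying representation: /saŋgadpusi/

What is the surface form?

[saŋgabpusi]

/d/ before /p/ (labial) → [b]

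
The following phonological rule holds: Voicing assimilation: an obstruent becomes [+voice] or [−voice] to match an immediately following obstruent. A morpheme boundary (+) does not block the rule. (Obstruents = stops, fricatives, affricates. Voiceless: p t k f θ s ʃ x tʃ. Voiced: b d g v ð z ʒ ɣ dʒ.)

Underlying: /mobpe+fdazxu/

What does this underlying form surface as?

[moppe+vdasxu]

/b/ before /p/ (voiceless) → [p]
/f/ before /d/ (voiced) → [v]
/z/ before /x/ (voiceless) → [s]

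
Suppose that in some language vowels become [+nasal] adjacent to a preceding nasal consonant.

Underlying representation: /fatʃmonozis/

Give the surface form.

/o/ after nasal /m/ → [õ]
/o/ after nasal /n/ → [õ]

[fatʃmõnõzis]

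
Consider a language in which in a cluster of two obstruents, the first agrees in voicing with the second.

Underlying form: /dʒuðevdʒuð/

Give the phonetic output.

[dʒuðevdʒuð]

no segment meets the rule's conditions; no change.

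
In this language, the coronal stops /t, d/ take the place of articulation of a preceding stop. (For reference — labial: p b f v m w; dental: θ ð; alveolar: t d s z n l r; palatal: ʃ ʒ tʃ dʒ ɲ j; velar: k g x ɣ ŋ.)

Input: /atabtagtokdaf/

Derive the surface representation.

[atabpagkokgaf]

/t/ after /b/ (labial) → [p]
/t/ after /g/ (velar) → [k]
/d/ after /k/ (velar) → [g]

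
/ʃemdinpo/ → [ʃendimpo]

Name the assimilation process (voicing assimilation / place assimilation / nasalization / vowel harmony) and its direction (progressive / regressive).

/m/→[n] /n/→[m].
Each target copies a feature from the following segment, so the direction is regressive.

place assimilation, regressive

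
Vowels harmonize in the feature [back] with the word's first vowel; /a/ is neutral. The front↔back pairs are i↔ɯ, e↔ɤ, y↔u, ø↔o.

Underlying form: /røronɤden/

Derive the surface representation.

/o/ harmonizes with /ø/ ([-back]) → [ø]
/ɤ/ harmonizes with /ø/ ([-back]) → [e]

[rørøneden]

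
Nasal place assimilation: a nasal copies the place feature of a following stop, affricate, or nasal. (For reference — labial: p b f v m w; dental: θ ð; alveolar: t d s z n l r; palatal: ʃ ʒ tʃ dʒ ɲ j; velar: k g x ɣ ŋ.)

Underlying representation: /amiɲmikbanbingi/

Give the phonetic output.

/ɲ/ before /m/ (labial) → [m]
/n/ before /b/ (labial) → [m]
/n/ before /g/ (velar) → [ŋ]

[amimmikbambiŋgi]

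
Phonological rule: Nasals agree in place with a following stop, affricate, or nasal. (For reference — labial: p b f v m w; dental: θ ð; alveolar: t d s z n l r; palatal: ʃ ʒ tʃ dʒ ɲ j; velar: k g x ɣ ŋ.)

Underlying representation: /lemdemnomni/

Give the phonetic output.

[lendennonni]

/m/ before /d/ (alveolar) → [n]
/m/ before /n/ (alveolar) → [n]
/m/ before /n/ (alveolar) → [n]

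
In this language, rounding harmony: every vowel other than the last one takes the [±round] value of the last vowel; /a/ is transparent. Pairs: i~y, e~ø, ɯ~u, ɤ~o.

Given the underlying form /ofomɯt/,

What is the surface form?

/o/ harmonizes with /ɯ/ ([-round]) → [ɤ]
/o/ harmonizes with /ɯ/ ([-round]) → [ɤ]

[ɤfɤmɯt]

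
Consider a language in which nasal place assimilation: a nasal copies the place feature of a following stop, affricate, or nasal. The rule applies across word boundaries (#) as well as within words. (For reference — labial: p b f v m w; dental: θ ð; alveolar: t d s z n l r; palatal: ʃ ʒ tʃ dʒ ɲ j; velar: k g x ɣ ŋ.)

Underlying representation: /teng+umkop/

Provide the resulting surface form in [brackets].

/n/ before /g/ (velar) → [ŋ]
/m/ before /k/ (velar) → [ŋ]

[teŋg+uŋkop]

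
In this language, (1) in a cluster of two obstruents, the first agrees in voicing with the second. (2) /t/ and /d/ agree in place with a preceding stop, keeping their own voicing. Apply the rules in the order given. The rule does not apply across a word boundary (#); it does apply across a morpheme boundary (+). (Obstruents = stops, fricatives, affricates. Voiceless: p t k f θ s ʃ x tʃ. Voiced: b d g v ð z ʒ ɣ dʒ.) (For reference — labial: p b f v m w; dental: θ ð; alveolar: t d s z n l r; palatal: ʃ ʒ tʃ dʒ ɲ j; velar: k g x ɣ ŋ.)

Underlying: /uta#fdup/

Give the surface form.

[uta#vdup]

Rule 1: /f/ before /d/ (voiced) → [v]
After rule 1: uta#vdup
Rule 2: no segment meets the rule's conditions; no change.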